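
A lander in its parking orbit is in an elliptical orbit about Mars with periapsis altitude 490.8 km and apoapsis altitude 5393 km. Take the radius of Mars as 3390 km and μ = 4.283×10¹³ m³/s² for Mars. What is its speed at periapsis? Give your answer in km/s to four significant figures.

v ≈ 3.913 km/s

r_p = 3390 + 490.8 = 3880.8 km = 3.8808×10⁶ m.
r_a = 3390 + 5393 = 8783.0 km = 8.7830×10⁶ m.
Semi-major axis a = (r_p + r_a)/2 = 6331.9 km = 6.332×10⁶ m.
Vis-viva: v² = μ(2/r − 1/a) = 4.283×10¹³ × (5.154×10⁻⁷ − 1.579×10⁻⁷) = 1.531×10⁷ m²/s².
v = 3913 m/s = 3.913 km/s.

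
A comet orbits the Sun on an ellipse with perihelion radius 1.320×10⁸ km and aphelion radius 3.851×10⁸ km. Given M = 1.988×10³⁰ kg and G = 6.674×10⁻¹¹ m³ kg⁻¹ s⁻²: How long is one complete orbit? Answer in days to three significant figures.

T ≈ 830 days

μ = GM = 6.674×10⁻¹¹ × 1.988×10³⁰ = 1.327×10²⁰ m³/s².
Semi-major axis a = (r_p + r_a)/2 = (1.3200×10⁸ + 3.8510×10⁸)/2 = 2.5855×10⁸ km = 2.586×10¹¹ m.
By Kepler's third law T = 2π√(a³/μ) = 2π × 1.141×10⁷ = 7.171×10⁷ s.
= 830.0 days.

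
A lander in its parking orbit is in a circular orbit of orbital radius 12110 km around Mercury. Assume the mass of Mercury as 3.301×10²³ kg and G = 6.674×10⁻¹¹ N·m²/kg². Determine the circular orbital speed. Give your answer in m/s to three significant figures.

μ = GM = 6.674×10⁻¹¹ × 3.301×10²³ = 2.203×10¹³ m³/s².
r = 12110 km = 1.211×10⁷ m.
For a circular orbit v = √(μ/r) = √(2.203×10¹³ / 1.211×10⁷) = √(1.819×10⁶) = 1349 m/s.

v ≈ 1350 m/s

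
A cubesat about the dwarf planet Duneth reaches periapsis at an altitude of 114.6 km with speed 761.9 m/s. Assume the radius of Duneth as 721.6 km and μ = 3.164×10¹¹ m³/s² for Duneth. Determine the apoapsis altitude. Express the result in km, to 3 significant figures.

r_p = 721.6 + 114.6 = 836.20 km = 8.362×10⁵ m.
Specific energy ε = v²/2 − μ/r = -8.813×10⁴ J/kg, so a = −μ/(2ε) = 1.795×10⁶ m.
The apsides satisfy r_p + r_a = 2a, so the apoapsis radius is 2a − r_p = 2.754×10⁶ m = 2753.8 km.
Apoapsis altitude = 2753.8 − 721.6 = 2032.2 km.

apoapsis altitude ≈ 2030 km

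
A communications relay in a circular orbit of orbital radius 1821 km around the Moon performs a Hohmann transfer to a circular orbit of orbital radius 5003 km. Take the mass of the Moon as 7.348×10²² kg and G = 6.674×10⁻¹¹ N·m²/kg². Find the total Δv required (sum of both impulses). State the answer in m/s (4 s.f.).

Δv_total ≈ 612.9 m/s

μ = GM = 6.674×10⁻¹¹ × 7.348×10²² = 4.904×10¹² m³/s².
r₁ = 1821 km = 1.821×10⁶ m.
r₂ = 5003 km = 5.003×10⁶ m.
Transfer ellipse a_t = (r₁ + r₂)/2 = 3.412×10⁶ m.
At r₁: circular v_c1 = √(μ/r₁) = 1641 m/s; transfer-perilune v_p = √[μ(2/r₁ − 1/a_t)] = 1987 m/s.
Δv₁ = v_p − v_c1 = 346.1 m/s.
At r₂: circular v_c2 = √(μ/r₂) = 990.1 m/s; transfer-apolune v_a = √[μ(2/r₂ − 1/a_t)] = 723.3 m/s.
Δv₂ = v_c2 − v_a = 266.8 m/s.
Total Δv = Δv₁ + Δv₂ = 612.9 m/s.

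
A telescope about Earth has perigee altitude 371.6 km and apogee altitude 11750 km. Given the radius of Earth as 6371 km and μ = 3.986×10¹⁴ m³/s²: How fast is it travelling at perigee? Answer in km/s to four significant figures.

v ≈ 9.283 km/s

r_p = 6371 + 371.6 = 6742.6 km = 6.7426×10⁶ m.
r_a = 6371 + 11750 = 18121 km = 1.8121×10⁷ m.
Semi-major axis a = (r_p + r_a)/2 = 12432 km = 1.243×10⁷ m.
Vis-viva: v² = μ(2/r − 1/a) = 3.986×10¹⁴ × (2.966×10⁻⁷ − 8.044×10⁻⁸) = 8.617×10⁷ m²/s².
v = 9283 m/s = 9.283 km/s.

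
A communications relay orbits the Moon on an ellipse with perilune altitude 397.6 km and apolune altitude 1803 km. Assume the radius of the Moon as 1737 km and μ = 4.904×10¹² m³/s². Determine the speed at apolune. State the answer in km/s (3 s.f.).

r_p = 1737 + 397.6 = 2134.6 km = 2.1346×10⁶ m.
r_a = 1737 + 1803 = 3540.0 km = 3.5400×10⁶ m.
Semi-major axis a = (r_p + r_a)/2 = 2837.3 km = 2.837×10⁶ m.
Vis-viva: v² = μ(2/r − 1/a) = 4.904×10¹² × (5.650×10⁻⁷ − 3.524×10⁻⁷) = 1.042×10⁶ m²/s².
v = 1021 m/s = 1.021 km/s.

v ≈ 1.02 km/s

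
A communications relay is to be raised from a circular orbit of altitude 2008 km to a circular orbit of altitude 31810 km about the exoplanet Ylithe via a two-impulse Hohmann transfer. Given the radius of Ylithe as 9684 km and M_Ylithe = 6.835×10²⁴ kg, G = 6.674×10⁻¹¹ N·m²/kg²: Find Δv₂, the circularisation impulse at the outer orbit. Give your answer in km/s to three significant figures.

μ = GM = 6.674×10⁻¹¹ × 6.835×10²⁴ = 4.562×10¹⁴ m³/s².
r₁ = 9684 + 2008 = 11692 km = 1.1692×10⁷ m.
r₂ = 9684 + 31810 = 41494 km = 4.1494×10⁷ m.
Transfer ellipse a_t = (r₁ + r₂)/2 = 2.659×10⁷ m.
At r₁: circular v_c1 = √(μ/r₁) = 6246 m/s; transfer-periapsis v_p = √[μ(2/r₁ − 1/a_t)] = 7802 m/s.
At r₂: circular v_c2 = √(μ/r₂) = 3316 m/s; transfer-apoapsis v_a = √[μ(2/r₂ − 1/a_t)] = 2199 m/s.
Δv₂ = v_c2 − v_a = 1117 m/s.
= 1.117 km/s.

Δv ≈ 1.12 km/s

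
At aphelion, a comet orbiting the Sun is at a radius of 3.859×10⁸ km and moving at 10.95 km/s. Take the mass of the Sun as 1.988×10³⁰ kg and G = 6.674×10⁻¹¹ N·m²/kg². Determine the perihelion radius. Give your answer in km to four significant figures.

perihelion radius ≈ 8.150×10⁷ km

μ = GM = 6.674×10⁻¹¹ × 1.988×10³⁰ = 1.327×10²⁰ m³/s².
r_a = 3.859×10¹¹ m.
Specific energy ε = v²/2 − μ/r = -2.839×10⁸ J/kg, so a = −μ/(2ε) = 2.337×10¹¹ m.
The apsides satisfy r_p + r_a = 2a, so the perihelion radius is 2a − r_a = 8.150×10¹⁰ m = 8.1500×10⁷ km.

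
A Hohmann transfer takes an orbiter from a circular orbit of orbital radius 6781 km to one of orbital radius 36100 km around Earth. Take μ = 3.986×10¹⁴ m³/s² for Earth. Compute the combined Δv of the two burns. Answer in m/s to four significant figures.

r₁ = 6781 km = 6.781×10⁶ m.
r₂ = 36100 km = 3.610×10⁷ m.
Transfer ellipse a_t = (r₁ + r₂)/2 = 2.144×10⁷ m.
At r₁: circular v_c1 = √(μ/r₁) = 7667 m/s; transfer-perigee v_p = √[μ(2/r₁ − 1/a_t)] = 9949 m/s.
Δv₁ = v_p − v_c1 = 2282 m/s.
At r₂: circular v_c2 = √(μ/r₂) = 3323 m/s; transfer-apogee v_a = √[μ(2/r₂ − 1/a_t)] = 1869 m/s.
Δv₂ = v_c2 − v_a = 1454 m/s.
Total Δv = Δv₁ + Δv₂ = 3736 m/s.

Δv_total ≈ 3736 m/s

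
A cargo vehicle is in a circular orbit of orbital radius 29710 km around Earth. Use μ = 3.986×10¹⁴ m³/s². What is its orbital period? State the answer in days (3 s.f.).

T ≈ 0.59 days

r = 29710 km = 2.971×10⁷ m.
Kepler's third law: T = 2π√(r³/μ) = 2π√((2.971×10⁷)³ / 3.986×10¹⁴).
r³/μ = 6.579×10⁷ s², so T = 2π × 8.111×10³ = 5.096×10⁴ s.
Converting: 5.096×10⁴ s ÷ 86400 = 0.5899 days.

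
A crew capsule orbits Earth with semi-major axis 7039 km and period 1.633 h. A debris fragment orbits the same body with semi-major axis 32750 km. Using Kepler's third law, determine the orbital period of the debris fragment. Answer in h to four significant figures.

T₂ ≈ 16.39 h

Kepler's third law: T² ∝ a³, so T₂ = T₁ (a₂/a₁)^(3/2).
a₂/a₁ = 4.653, (a₂/a₁)^(3/2) = 10.04.
T₂ = 1.633 × 10.04 = 16.39 h.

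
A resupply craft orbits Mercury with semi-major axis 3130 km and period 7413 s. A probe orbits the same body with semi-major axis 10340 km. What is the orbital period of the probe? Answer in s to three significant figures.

Kepler's third law: T² ∝ a³, so T₂ = T₁ (a₂/a₁)^(3/2).
a₂/a₁ = 3.304, (a₂/a₁)^(3/2) = 6.004.
T₂ = 7413 × 6.004 = 44510 s.

T₂ ≈ 44500 s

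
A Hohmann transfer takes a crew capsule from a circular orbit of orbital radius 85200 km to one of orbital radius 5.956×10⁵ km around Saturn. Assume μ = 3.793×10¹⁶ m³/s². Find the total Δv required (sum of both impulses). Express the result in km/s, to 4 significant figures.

r₁ = 85200 km = 8.520×10⁷ m.
r₂ = 5.956×10⁵ km = 5.956×10⁸ m.
Transfer ellipse a_t = (r₁ + r₂)/2 = 3.404×10⁸ m.
At r₁: circular v_c1 = √(μ/r₁) = 21100 m/s; transfer-perikrone v_p = √[μ(2/r₁ − 1/a_t)] = 27910 m/s.
Δv₁ = v_p − v_c1 = 6810 m/s.
At r₂: circular v_c2 = √(μ/r₂) = 7980 m/s; transfer-apokrone v_a = √[μ(2/r₂ − 1/a_t)] = 3992 m/s.
Δv₂ = v_c2 − v_a = 3988 m/s.
Total Δv = Δv₁ + Δv₂ = 10800 m/s = 10.80 km/s.

Δv_total ≈ 10.80 km/s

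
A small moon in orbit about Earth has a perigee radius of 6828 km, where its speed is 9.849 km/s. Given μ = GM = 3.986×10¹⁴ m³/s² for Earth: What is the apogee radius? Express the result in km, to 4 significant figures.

apogee radius ≈ 33530 km

r_p = 6.828×10⁶ m.
Specific energy ε = v²/2 − μ/r = -9.876×10⁶ J/kg, so a = −μ/(2ε) = 2.018×10⁷ m.
The apsides satisfy r_p + r_a = 2a, so the apogee radius is 2a − r_p = 3.353×10⁷ m = 33533 km.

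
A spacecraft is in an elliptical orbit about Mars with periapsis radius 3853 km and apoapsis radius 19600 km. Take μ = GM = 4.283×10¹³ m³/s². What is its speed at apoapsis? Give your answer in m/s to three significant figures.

Semi-major axis a = (r_p + r_a)/2 = 11726 km = 1.173×10⁷ m.
Vis-viva: v² = μ(2/r − 1/a) = 4.283×10¹³ × (1.020×10⁻⁷ − 8.528×10⁻⁸) = 7.180×10⁵ m²/s².
v = 847.3 m/s.

v ≈ 847 m/s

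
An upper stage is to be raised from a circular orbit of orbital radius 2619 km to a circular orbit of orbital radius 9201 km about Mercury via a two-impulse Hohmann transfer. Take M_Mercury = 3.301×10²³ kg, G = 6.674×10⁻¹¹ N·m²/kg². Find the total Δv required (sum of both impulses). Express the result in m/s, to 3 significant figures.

μ = GM = 6.674×10⁻¹¹ × 3.301×10²³ = 2.203×10¹³ m³/s².
r₁ = 2619 km = 2.619×10⁶ m.
r₂ = 9201 km = 9.201×10⁶ m.
Transfer ellipse a_t = (r₁ + r₂)/2 = 5.910×10⁶ m.
At r₁: circular v_c1 = √(μ/r₁) = 2900 m/s; transfer-periherm v_p = √[μ(2/r₁ − 1/a_t)] = 3619 m/s.
Δv₁ = v_p − v_c1 = 718.5 m/s.
At r₂: circular v_c2 = √(μ/r₂) = 1547 m/s; transfer-apoherm v_a = √[μ(2/r₂ − 1/a_t)] = 1030 m/s.
Δv₂ = v_c2 − v_a = 517.3 m/s.
Total Δv = Δv₁ + Δv₂ = 1236 m/s.

Δv_total ≈ 1240 m/s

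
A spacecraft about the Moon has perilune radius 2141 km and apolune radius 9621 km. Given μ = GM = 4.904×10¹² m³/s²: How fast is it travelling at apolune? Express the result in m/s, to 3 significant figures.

v ≈ 431 m/s

Semi-major axis a = (r_p + r_a)/2 = 5881.0 km = 5.881×10⁶ m.
Vis-viva: v² = μ(2/r − 1/a) = 4.904×10¹² × (2.079×10⁻⁷ − 1.700×10⁻⁷) = 1.856×10⁵ m²/s².
v = 430.8 m/s.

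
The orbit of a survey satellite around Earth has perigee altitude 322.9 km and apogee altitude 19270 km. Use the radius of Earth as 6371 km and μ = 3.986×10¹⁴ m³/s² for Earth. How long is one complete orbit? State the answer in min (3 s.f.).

r_p = 6371 + 322.9 = 6693.9 km = 6.6939×10⁶ m.
r_a = 6371 + 19270 = 25641 km = 2.5641×10⁷ m.
Semi-major axis a = (r_p + r_a)/2 = (6693.9 + 25641)/2 = 16167 km = 1.617×10⁷ m.
By Kepler's third law T = 2π√(a³/μ) = 2π × 3.256×10³ = 2.046×10⁴ s.
= 341.0 min.

T ≈ 341 min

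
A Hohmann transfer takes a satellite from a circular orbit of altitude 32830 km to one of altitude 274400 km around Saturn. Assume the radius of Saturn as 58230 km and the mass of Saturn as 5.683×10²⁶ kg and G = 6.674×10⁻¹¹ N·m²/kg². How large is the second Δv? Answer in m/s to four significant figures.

μ = GM = 6.674×10⁻¹¹ × 5.683×10²⁶ = 3.793×10¹⁶ m³/s².
r₁ = 58230 + 32830 = 91060 km = 9.1060×10⁷ m.
r₂ = 58230 + 274400 = 332630 km = 3.3263×10⁸ m.
Transfer ellipse a_t = (r₁ + r₂)/2 = 2.118×10⁸ m.
At r₁: circular v_c1 = √(μ/r₁) = 20410 m/s; transfer-perikrone v_p = √[μ(2/r₁ − 1/a_t)] = 25570 m/s.
At r₂: circular v_c2 = √(μ/r₂) = 10680 m/s; transfer-apokrone v_a = √[μ(2/r₂ − 1/a_t)] = 7001 m/s.
Δv₂ = v_c2 − v_a = 3677 m/s.

Δv ≈ 3677 m/s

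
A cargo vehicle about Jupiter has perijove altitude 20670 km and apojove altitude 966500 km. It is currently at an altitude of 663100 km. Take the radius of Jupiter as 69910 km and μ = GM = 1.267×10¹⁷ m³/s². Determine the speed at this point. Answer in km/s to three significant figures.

r_p = 69910 + 20670 = 90580 km = 9.0580×10⁷ m.
r_a = 69910 + 966500 = 1036400 km = 1.0364×10⁹ m.
r = 69910 + 663100 = 7.3301×10⁵ km = 7.330×10⁸ m.
Semi-major axis a = (r_p + r_a)/2 = 5.6350×10⁵ km = 5.635×10⁸ m.
Vis-viva: v² = μ(2/r − 1/a) = 1.267×10¹⁷ × (2.728×10⁻⁹ − 1.775×10⁻⁹) = 1.209×10⁸ m²/s².
v = 10990 m/s = 10.99 km/s.

v ≈ 11.0 km/s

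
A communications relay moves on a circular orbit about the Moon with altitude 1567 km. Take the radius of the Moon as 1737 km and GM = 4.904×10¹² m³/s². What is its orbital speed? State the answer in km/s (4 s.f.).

v ≈ 1.218 km/s

r = 1737 + 1567 = 3304.0 km = 3.3040×10⁶ m.
For a circular orbit v = √(μ/r) = √(4.904×10¹² / 3.304×10⁶) = √(1.484×10⁶) = 1218 m/s.
That is 1.218 km/s.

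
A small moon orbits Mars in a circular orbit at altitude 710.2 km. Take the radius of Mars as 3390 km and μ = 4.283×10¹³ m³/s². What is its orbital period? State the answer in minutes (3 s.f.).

r = 3390 + 710.2 = 4100.2 km = 4.1002×10⁶ m.
Kepler's third law: T = 2π√(r³/μ) = 2π√((4.100×10⁶)³ / 4.283×10¹³).
r³/μ = 1.609×10⁶ s², so T = 2π × 1.269×10³ = 7.971×10³ s.
Converting: 7.971×10³ s ÷ 60.00 = 132.9 minutes.

T ≈ 133 minutes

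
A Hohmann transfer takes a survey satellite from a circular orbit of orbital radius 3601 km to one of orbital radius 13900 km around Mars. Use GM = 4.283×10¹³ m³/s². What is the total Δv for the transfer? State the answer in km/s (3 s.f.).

r₁ = 3601 km = 3.601×10⁶ m.
r₂ = 13900 km = 1.390×10⁷ m.
Transfer ellipse a_t = (r₁ + r₂)/2 = 8.750×10⁶ m.
At r₁: circular v_c1 = √(μ/r₁) = 3449 m/s; transfer-periapsis v_p = √[μ(2/r₁ − 1/a_t)] = 4347 m/s.
Δv₁ = v_p − v_c1 = 897.9 m/s.
At r₂: circular v_c2 = √(μ/r₂) = 1755 m/s; transfer-apoapsis v_a = √[μ(2/r₂ − 1/a_t)] = 1126 m/s.
Δv₂ = v_c2 − v_a = 629.3 m/s.
Total Δv = Δv₁ + Δv₂ = 1527 m/s = 1.527 km/s.

Δv_total ≈ 1.53 km/s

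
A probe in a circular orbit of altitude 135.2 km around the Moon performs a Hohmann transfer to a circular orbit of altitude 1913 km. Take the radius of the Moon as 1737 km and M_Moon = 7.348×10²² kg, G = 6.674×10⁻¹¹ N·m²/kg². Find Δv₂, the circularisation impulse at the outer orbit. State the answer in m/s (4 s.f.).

μ = GM = 6.674×10⁻¹¹ × 7.348×10²² = 4.904×10¹² m³/s².
r₁ = 1737 + 135.2 = 1872.2 km = 1.8722×10⁶ m.
r₂ = 1737 + 1913 = 3650.0 km = 3.6500×10⁶ m.
Transfer ellipse a_t = (r₁ + r₂)/2 = 2.761×10⁶ m.
At r₁: circular v_c1 = √(μ/r₁) = 1618 m/s; transfer-perilune v_p = √[μ(2/r₁ − 1/a_t)] = 1861 m/s.
At r₂: circular v_c2 = √(μ/r₂) = 1159 m/s; transfer-apolune v_a = √[μ(2/r₂ − 1/a_t)] = 954.5 m/s.
Δv₂ = v_c2 − v_a = 204.6 m/s.

Δv ≈ 204.6 m/s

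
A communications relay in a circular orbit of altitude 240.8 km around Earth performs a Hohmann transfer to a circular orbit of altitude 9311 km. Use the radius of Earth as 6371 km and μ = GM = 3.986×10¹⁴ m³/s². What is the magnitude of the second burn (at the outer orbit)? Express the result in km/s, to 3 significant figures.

Δv ≈ 1.16 km/s

r₁ = 6371 + 240.8 = 6611.8 km = 6.6118×10⁶ m.
r₂ = 6371 + 9311 = 15682 km = 1.5682×10⁷ m.
Transfer ellipse a_t = (r₁ + r₂)/2 = 1.115×10⁷ m.
At r₁: circular v_c1 = √(μ/r₁) = 7764 m/s; transfer-perigee v_p = √[μ(2/r₁ − 1/a_t)] = 9209 m/s.
At r₂: circular v_c2 = √(μ/r₂) = 5042 m/s; transfer-apogee v_a = √[μ(2/r₂ − 1/a_t)] = 3883 m/s.
Δv₂ = v_c2 − v_a = 1159 m/s.
= 1.159 km/s.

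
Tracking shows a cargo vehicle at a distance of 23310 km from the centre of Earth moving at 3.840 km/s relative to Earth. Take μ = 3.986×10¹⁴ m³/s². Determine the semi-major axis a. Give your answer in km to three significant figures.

r = 2.331×10⁷ m.
Vis-viva rearranged: 1/a = 2/r − v²/μ = 8.580×10⁻⁸ − 3.699×10⁻⁸ = 4.881×10⁻⁸ m⁻¹.
a = 2.049×10⁷ m = 20489 km.

a ≈ 20500 km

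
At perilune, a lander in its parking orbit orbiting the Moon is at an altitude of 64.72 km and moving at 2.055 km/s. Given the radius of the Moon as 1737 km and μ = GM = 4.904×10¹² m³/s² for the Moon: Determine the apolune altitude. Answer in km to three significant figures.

r_p = 1737 + 64.72 = 1801.7 km = 1.802×10⁶ m.
Specific energy ε = v²/2 − μ/r = -6.103×10⁵ J/kg, so a = −μ/(2ε) = 4.017×10⁶ m.
The apsides satisfy r_p + r_a = 2a, so the apolune radius is 2a − r_p = 6.233×10⁶ m = 6233.3 km.
Apolune altitude = 6233.3 − 1737 = 4496.3 km.

apolune altitude ≈ 4500 km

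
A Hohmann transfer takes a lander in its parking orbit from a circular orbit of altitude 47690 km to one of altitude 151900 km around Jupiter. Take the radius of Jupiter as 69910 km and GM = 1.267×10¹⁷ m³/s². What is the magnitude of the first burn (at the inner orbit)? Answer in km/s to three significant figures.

r₁ = 69910 + 47690 = 117600 km = 1.1760×10⁸ m.
r₂ = 69910 + 151900 = 221810 km = 2.2181×10⁸ m.
Transfer ellipse a_t = (r₁ + r₂)/2 = 1.697×10⁸ m.
At r₁: circular v_c1 = √(μ/r₁) = 32820 m/s; transfer-perijove v_p = √[μ(2/r₁ − 1/a_t)] = 37530 m/s.
Δv₁ = v_p − v_c1 = 4702 m/s.
= 4.702 km/s.

Δv ≈ 4.70 km/s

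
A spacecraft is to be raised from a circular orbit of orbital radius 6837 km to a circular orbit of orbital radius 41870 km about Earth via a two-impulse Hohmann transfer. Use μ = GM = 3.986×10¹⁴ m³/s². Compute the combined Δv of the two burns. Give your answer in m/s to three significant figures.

r₁ = 6837 km = 6.837×10⁶ m.
r₂ = 41870 km = 4.187×10⁷ m.
Transfer ellipse a_t = (r₁ + r₂)/2 = 2.435×10⁷ m.
At r₁: circular v_c1 = √(μ/r₁) = 7635 m/s; transfer-perigee v_p = √[μ(2/r₁ − 1/a_t)] = 10010 m/s.
Δv₁ = v_p − v_c1 = 2376 m/s.
At r₂: circular v_c2 = √(μ/r₂) = 3085 m/s; transfer-apogee v_a = √[μ(2/r₂ − 1/a_t)] = 1635 m/s.
Δv₂ = v_c2 − v_a = 1451 m/s.
Total Δv = Δv₁ + Δv₂ = 3827 m/s.

Δv_total ≈ 3830 m/s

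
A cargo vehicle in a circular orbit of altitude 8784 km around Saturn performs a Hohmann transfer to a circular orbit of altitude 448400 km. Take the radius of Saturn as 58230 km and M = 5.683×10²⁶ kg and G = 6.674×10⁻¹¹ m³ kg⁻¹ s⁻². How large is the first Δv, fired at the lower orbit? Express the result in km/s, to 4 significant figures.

μ = GM = 6.674×10⁻¹¹ × 5.683×10²⁶ = 3.793×10¹⁶ m³/s².
r₁ = 58230 + 8784 = 67014 km = 6.7014×10⁷ m.
r₂ = 58230 + 448400 = 506630 km = 5.0663×10⁸ m.
Transfer ellipse a_t = (r₁ + r₂)/2 = 2.868×10⁸ m.
At r₁: circular v_c1 = √(μ/r₁) = 23790 m/s; transfer-perikrone v_p = √[μ(2/r₁ − 1/a_t)] = 31620 m/s.
Δv₁ = v_p − v_c1 = 7828 m/s.
= 7.828 km/s.

Δv ≈ 7.828 km/s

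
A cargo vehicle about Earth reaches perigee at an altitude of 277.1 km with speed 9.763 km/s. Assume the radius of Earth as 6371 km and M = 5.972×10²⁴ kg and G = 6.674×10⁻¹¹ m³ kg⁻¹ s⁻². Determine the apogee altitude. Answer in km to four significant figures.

apogee altitude ≈ 19400 km

μ = GM = 6.674×10⁻¹¹ × 5.972×10²⁴ = 3.986×10¹⁴ m³/s².
r_p = 6371 + 277.1 = 6648.1 km = 6.648×10⁶ m.
Specific energy ε = v²/2 − μ/r = -1.229×10⁷ J/kg, so a = −μ/(2ε) = 1.621×10⁷ m.
The apsides satisfy r_p + r_a = 2a, so the apogee radius is 2a − r_p = 2.577×10⁷ m = 25770 km.
Apogee altitude = 25770 − 6371 = 19399 km.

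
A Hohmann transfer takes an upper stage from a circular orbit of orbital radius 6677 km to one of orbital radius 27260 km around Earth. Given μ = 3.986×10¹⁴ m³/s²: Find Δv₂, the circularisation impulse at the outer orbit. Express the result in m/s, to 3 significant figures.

Δv ≈ 1430 m/s

r₁ = 6677 km = 6.677×10⁶ m.
r₂ = 27260 km = 2.726×10⁷ m.
Transfer ellipse a_t = (r₁ + r₂)/2 = 1.697×10⁷ m.
At r₁: circular v_c1 = √(μ/r₁) = 7726 m/s; transfer-perigee v_p = √[μ(2/r₁ − 1/a_t)] = 9793 m/s.
At r₂: circular v_c2 = √(μ/r₂) = 3824 m/s; transfer-apogee v_a = √[μ(2/r₂ − 1/a_t)] = 2399 m/s.
Δv₂ = v_c2 − v_a = 1425 m/s.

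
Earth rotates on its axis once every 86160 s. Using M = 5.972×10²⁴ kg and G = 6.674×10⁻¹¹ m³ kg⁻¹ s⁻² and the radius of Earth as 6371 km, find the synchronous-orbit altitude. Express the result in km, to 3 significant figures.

h_sync ≈ 35800 km

μ = GM = 6.674×10⁻¹¹ × 5.972×10²⁴ = 3.986×10¹⁴ m³/s².
A synchronous orbit has period T, so by Kepler's third law a = (μT²/4π²)^(1/3).
μT²/4π² = 3.986×10¹⁴ × (8.616×10⁴)² / 39.48 = 7.495×10²² m³.
a = 4.216×10⁷ m = 42162 km.
Altitude h = a − R = 42162 − 6371 = 35791 km.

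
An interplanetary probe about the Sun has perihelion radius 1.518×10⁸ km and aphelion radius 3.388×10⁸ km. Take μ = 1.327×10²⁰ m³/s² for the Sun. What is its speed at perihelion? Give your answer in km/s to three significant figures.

Semi-major axis a = (r_p + r_a)/2 = 2.4530×10⁸ km = 2.453×10¹¹ m.
Vis-viva: v² = μ(2/r − 1/a) = 1.327×10²⁰ × (1.318×10⁻¹¹ − 4.077×10⁻¹²) = 1.207×10⁹ m²/s².
v = 34750 m/s = 34.75 km/s.

v ≈ 34.7 km/s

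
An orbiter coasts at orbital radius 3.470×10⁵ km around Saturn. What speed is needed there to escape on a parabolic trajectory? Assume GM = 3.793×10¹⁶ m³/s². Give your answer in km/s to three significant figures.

r = 3.470×10⁵ km = 3.470×10⁸ m.
Escape speed v_esc = √(2μ/r) = √(2 × 3.793×10¹⁶ / 3.470×10⁸) = √(2.186×10⁸) = 14790 m/s.
= 14.79 km/s.

v_esc ≈ 14.8 km/s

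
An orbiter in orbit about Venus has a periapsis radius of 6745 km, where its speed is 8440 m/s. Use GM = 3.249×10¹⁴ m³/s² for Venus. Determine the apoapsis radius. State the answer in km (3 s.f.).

r_p = 6.745×10⁶ m.
Specific energy ε = v²/2 − μ/r = -1.255×10⁷ J/kg, so a = −μ/(2ε) = 1.294×10⁷ m.
The apsides satisfy r_p + r_a = 2a, so the apoapsis radius is 2a − r_p = 1.914×10⁷ m = 19139 km.

apoapsis radius ≈ 19100 km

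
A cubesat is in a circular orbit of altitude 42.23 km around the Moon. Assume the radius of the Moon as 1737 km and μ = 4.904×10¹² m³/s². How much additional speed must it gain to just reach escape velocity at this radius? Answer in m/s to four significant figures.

Δv ≈ 687.7 m/s

r = 1737 + 42.23 = 1779.2 km = 1.7792×10⁶ m.
Circular speed v_c = √(μ/r) = 1660 m/s.
Escape speed v_esc = √(2μ/r) = √2 × v_c = 2348 m/s.
Δv = v_esc − v_c = 687.7 m/s.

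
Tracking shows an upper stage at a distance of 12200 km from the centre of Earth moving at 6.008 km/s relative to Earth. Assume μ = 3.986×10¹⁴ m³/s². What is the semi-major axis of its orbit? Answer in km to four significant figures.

a ≈ 13630 km

r = 1.220×10⁷ m.
Specific orbital energy ε = v²/2 − μ/r = (6008)²/2 − 3.986×10¹⁴/1.220×10⁷ = -1.462×10⁷ J/kg.
Since ε = −μ/(2a), a = −μ/(2ε) = 1.363×10⁷ m = 13628 km.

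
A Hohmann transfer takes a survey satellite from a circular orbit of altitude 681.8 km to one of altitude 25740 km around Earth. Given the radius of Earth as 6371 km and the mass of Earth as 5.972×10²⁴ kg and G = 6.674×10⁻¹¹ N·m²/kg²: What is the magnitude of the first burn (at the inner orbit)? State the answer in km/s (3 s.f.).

Δv ≈ 2.11 km/s

μ = GM = 6.674×10⁻¹¹ × 5.972×10²⁴ = 3.986×10¹⁴ m³/s².
r₁ = 6371 + 681.8 = 7052.8 km = 7.0528×10⁶ m.
r₂ = 6371 + 25740 = 32111 km = 3.2111×10⁷ m.
Transfer ellipse a_t = (r₁ + r₂)/2 = 1.958×10⁷ m.
At r₁: circular v_c1 = √(μ/r₁) = 7517 m/s; transfer-perigee v_p = √[μ(2/r₁ − 1/a_t)] = 9627 m/s.
Δv₁ = v_p − v_c1 = 2109 m/s.
= 2.109 km/s.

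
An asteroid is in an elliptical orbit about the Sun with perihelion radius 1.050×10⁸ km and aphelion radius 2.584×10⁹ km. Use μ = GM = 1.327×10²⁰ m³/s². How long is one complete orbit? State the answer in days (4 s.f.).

T ≈ 9842 days

Semi-major axis a = (r_p + r_a)/2 = (1.0500×10⁸ + 2.5840×10⁹)/2 = 1.3445×10⁹ km = 1.344×10¹² m.
By Kepler's third law T = 2π√(a³/μ) = 2π × 1.353×10⁸ = 8.503×10⁸ s.
= 9842 days.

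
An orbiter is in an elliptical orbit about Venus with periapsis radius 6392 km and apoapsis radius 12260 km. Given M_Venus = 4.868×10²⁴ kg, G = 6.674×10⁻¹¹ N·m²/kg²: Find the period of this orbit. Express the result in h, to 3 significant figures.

μ = GM = 6.674×10⁻¹¹ × 4.868×10²⁴ = 3.249×10¹⁴ m³/s².
Semi-major axis a = (r_p + r_a)/2 = (6392.0 + 12260)/2 = 9326.0 km = 9.326×10⁶ m.
By Kepler's third law T = 2π√(a³/μ) = 2π × 1.580×10³ = 9.928×10³ s.
= 2.758 h.

T ≈ 2.76 h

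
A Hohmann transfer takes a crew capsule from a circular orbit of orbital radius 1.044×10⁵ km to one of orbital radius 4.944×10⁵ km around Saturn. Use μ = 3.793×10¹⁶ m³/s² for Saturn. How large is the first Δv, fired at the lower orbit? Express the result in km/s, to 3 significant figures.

Δv ≈ 5.43 km/s

r₁ = 1.044×10⁵ km = 1.044×10⁸ m.
r₂ = 4.944×10⁵ km = 4.944×10⁸ m.
Transfer ellipse a_t = (r₁ + r₂)/2 = 2.994×10⁸ m.
At r₁: circular v_c1 = √(μ/r₁) = 19060 m/s; transfer-perikrone v_p = √[μ(2/r₁ − 1/a_t)] = 24490 m/s.
Δv₁ = v_p − v_c1 = 5433 m/s.
= 5.433 km/s.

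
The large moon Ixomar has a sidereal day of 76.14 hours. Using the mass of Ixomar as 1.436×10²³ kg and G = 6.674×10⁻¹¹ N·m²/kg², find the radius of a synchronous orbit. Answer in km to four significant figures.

μ = GM = 6.674×10⁻¹¹ × 1.436×10²³ = 9.584×10¹² m³/s².
T = 76.14 hours = 2.741×10⁵ s.
A synchronous orbit has period T, so by Kepler's third law a = (μT²/4π²)^(1/3).
μT²/4π² = 9.584×10¹² × (2.741×10⁵)² / 39.48 = 1.824×10²² m³.
a = 2.632×10⁷ m = 26323 km.

r_sync ≈ 26320 km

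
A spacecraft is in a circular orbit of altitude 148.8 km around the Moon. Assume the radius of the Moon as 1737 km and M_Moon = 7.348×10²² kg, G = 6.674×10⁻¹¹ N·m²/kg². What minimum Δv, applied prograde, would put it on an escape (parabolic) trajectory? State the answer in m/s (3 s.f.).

μ = GM = 6.674×10⁻¹¹ × 7.348×10²² = 4.904×10¹² m³/s².
r = 1737 + 148.8 = 1885.8 km = 1.8858×10⁶ m.
Circular speed v_c = √(μ/r) = 1613 m/s.
Escape speed v_esc = √(2μ/r) = √2 × v_c = 2281 m/s.
Δv = v_esc − v_c = 668.0 m/s.

Δv ≈ 668 m/s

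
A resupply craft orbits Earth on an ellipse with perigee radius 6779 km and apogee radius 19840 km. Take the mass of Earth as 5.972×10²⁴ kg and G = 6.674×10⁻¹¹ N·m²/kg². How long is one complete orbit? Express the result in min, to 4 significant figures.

T ≈ 254.7 min

μ = GM = 6.674×10⁻¹¹ × 5.972×10²⁴ = 3.986×10¹⁴ m³/s².
Semi-major axis a = (r_p + r_a)/2 = (6779.0 + 19840)/2 = 13310 km = 1.331×10⁷ m.
By Kepler's third law T = 2π√(a³/μ) = 2π × 2.432×10³ = 1.528×10⁴ s.
= 254.7 min.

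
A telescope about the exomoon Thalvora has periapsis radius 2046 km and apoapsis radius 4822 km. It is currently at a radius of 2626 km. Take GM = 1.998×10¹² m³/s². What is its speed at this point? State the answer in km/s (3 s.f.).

v ≈ 0.969 km/s

Semi-major axis a = (r_p + r_a)/2 = 3434.0 km = 3.434×10⁶ m.
Vis-viva: v² = μ(2/r − 1/a) = 1.998×10¹² × (7.616×10⁻⁷ − 2.912×10⁻⁷) = 9.399×10⁵ m²/s².
v = 969.5 m/s = 0.9695 km/s.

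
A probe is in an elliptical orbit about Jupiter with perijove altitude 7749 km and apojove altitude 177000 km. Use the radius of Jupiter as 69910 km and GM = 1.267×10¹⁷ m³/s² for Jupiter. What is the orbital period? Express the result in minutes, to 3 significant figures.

r_p = 69910 + 7749 = 77659 km = 7.7659×10⁷ m.
r_a = 69910 + 177000 = 246910 km = 2.4691×10⁸ m.
Semi-major axis a = (r_p + r_a)/2 = (77659 + 2.4691×10⁵)/2 = 1.6228×10⁵ km = 1.623×10⁸ m.
By Kepler's third law T = 2π√(a³/μ) = 2π × 5.808×10³ = 3.649×10⁴ s.
= 608.2 minutes.

T ≈ 608 minutes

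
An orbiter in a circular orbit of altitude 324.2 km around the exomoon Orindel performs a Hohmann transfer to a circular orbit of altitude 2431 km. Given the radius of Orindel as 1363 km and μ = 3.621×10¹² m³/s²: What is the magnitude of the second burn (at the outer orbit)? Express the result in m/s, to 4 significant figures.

Δv ≈ 210.4 m/s

r₁ = 1363 + 324.2 = 1687.2 km = 1.6872×10⁶ m.
r₂ = 1363 + 2431 = 3794.0 km = 3.7940×10⁶ m.
Transfer ellipse a_t = (r₁ + r₂)/2 = 2.741×10⁶ m.
At r₁: circular v_c1 = √(μ/r₁) = 1465 m/s; transfer-periapsis v_p = √[μ(2/r₁ − 1/a_t)] = 1724 m/s.
At r₂: circular v_c2 = √(μ/r₂) = 976.9 m/s; transfer-apoapsis v_a = √[μ(2/r₂ − 1/a_t)] = 766.5 m/s.
Δv₂ = v_c2 − v_a = 210.4 m/s.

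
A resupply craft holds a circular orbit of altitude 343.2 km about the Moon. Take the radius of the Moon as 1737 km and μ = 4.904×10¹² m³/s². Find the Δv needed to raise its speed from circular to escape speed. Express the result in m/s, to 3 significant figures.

r = 1737 + 343.2 = 2080.2 km = 2.0802×10⁶ m.
Circular speed v_c = √(μ/r) = 1535 m/s.
Escape speed v_esc = √(2μ/r) = √2 × v_c = 2171 m/s.
Δv = v_esc − v_c = 636.0 m/s.

Δv ≈ 636 m/s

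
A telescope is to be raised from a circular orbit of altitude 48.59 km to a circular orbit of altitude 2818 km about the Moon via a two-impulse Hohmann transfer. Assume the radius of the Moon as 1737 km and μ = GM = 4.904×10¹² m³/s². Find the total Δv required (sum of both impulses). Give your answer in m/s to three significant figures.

Δv_total ≈ 588 m/s

r₁ = 1737 + 48.59 = 1785.6 km = 1.7856×10⁶ m.
r₂ = 1737 + 2818 = 4555.0 km = 4.5550×10⁶ m.
Transfer ellipse a_t = (r₁ + r₂)/2 = 3.170×10⁶ m.
At r₁: circular v_c1 = √(μ/r₁) = 1657 m/s; transfer-perilune v_p = √[μ(2/r₁ − 1/a_t)] = 1986 m/s.
Δv₁ = v_p − v_c1 = 329.2 m/s.
At r₂: circular v_c2 = √(μ/r₂) = 1038 m/s; transfer-apolune v_a = √[μ(2/r₂ − 1/a_t)] = 778.7 m/s.
Δv₂ = v_c2 − v_a = 258.9 m/s.
Total Δv = Δv₁ + Δv₂ = 588.1 m/s.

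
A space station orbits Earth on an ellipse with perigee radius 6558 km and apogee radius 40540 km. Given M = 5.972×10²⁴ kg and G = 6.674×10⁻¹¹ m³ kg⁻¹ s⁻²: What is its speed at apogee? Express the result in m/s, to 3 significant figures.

μ = GM = 6.674×10⁻¹¹ × 5.972×10²⁴ = 3.986×10¹⁴ m³/s².
Semi-major axis a = (r_p + r_a)/2 = 23549 km = 2.355×10⁷ m.
Vis-viva: v² = μ(2/r − 1/a) = 3.986×10¹⁴ × (4.933×10⁻⁸ − 4.246×10⁻⁸) = 2.738×10⁶ m²/s².
v = 1655 m/s.

v ≈ 1650 m/s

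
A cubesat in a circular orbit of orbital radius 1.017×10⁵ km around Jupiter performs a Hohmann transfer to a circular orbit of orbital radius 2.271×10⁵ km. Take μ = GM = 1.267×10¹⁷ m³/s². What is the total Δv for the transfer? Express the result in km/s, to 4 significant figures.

Δv_total ≈ 11.23 km/s

r₁ = 1.017×10⁵ km = 1.017×10⁸ m.
r₂ = 2.271×10⁵ km = 2.271×10⁸ m.
Transfer ellipse a_t = (r₁ + r₂)/2 = 1.644×10⁸ m.
At r₁: circular v_c1 = √(μ/r₁) = 35300 m/s; transfer-perijove v_p = √[μ(2/r₁ − 1/a_t)] = 41480 m/s.
Δv₁ = v_p − v_c1 = 6188 m/s.
At r₂: circular v_c2 = √(μ/r₂) = 23620 m/s; transfer-apojove v_a = √[μ(2/r₂ − 1/a_t)] = 18580 m/s.
Δv₂ = v_c2 − v_a = 5042 m/s.
Total Δv = Δv₁ + Δv₂ = 11230 m/s = 11.23 km/s.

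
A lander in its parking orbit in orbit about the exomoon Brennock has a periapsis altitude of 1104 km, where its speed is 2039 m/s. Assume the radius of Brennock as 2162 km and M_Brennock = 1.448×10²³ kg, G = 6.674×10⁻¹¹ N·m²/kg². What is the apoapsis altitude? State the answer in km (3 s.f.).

μ = GM = 6.674×10⁻¹¹ × 1.448×10²³ = 9.664×10¹² m³/s².
r_p = 2162 + 1104 = 3266.0 km = 3.266×10⁶ m.
Specific energy ε = v²/2 − μ/r = -8.802×10⁵ J/kg, so a = −μ/(2ε) = 5.490×10⁶ m.
The apsides satisfy r_p + r_a = 2a, so the apoapsis radius is 2a − r_p = 7.713×10⁶ m = 7713.3 km.
Apoapsis altitude = 7713.3 − 2162 = 5551.3 km.

apoapsis altitude ≈ 5550 km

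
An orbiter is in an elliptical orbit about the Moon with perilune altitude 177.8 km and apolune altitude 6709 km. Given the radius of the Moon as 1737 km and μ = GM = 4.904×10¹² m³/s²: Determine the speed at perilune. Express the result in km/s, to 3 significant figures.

v ≈ 2.04 km/s

r_p = 1737 + 177.8 = 1914.8 km = 1.9148×10⁶ m.
r_a = 1737 + 6709 = 8446.0 km = 8.4460×10⁶ m.
Semi-major axis a = (r_p + r_a)/2 = 5180.4 km = 5.180×10⁶ m.
Vis-viva: v² = μ(2/r − 1/a) = 4.904×10¹² × (1.044×10⁻⁶ − 1.930×10⁻⁷) = 4.176×10⁶ m²/s².
v = 2043 m/s = 2.043 km/s.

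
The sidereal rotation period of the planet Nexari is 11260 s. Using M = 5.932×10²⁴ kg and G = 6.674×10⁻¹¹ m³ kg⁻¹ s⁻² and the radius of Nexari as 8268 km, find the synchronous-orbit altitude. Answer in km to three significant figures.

μ = GM = 6.674×10⁻¹¹ × 5.932×10²⁴ = 3.959×10¹⁴ m³/s².
A synchronous orbit has period T, so by Kepler's third law a = (μT²/4π²)^(1/3).
μT²/4π² = 3.959×10¹⁴ × (1.126×10⁴)² / 39.48 = 1.271×10²¹ m³.
a = 1.083×10⁷ m = 10833 km.
Altitude h = a − R = 10833 − 8268 = 2565.5 km.

h_sync ≈ 2570 km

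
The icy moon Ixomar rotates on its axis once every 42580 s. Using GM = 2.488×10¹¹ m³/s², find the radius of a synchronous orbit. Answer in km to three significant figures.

r_sync ≈ 2250 km

A synchronous orbit has period T, so by Kepler's third law a = (μT²/4π²)^(1/3).
μT²/4π² = 2.488×10¹¹ × (4.258×10⁴)² / 39.48 = 1.143×10¹⁹ m³.
a = 2.252×10⁶ m = 2252.3 km.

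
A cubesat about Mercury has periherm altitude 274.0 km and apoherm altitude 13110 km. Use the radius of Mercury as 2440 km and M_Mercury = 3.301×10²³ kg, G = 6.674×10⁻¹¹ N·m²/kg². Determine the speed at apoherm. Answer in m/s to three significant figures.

μ = GM = 6.674×10⁻¹¹ × 3.301×10²³ = 2.203×10¹³ m³/s².
r_p = 2440 + 274.0 = 2714.0 km = 2.7140×10⁶ m.
r_a = 2440 + 13110 = 15550 km = 1.5550×10⁷ m.
Semi-major axis a = (r_p + r_a)/2 = 9132.0 km = 9.132×10⁶ m.
Vis-viva: v² = μ(2/r − 1/a) = 2.203×10¹³ × (1.286×10⁻⁷ − 1.095×10⁻⁷) = 4.211×10⁵ m²/s².
v = 648.9 m/s.

v ≈ 649 m/s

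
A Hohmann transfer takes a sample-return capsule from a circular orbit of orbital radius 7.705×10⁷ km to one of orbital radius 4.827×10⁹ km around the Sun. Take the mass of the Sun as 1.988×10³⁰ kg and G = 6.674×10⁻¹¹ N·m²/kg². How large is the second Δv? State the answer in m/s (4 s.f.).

Δv ≈ 4313 m/s

μ = GM = 6.674×10⁻¹¹ × 1.988×10³⁰ = 1.327×10²⁰ m³/s².
r₁ = 7.705×10⁷ km = 7.705×10¹⁰ m.
r₂ = 4.827×10⁹ km = 4.827×10¹² m.
Transfer ellipse a_t = (r₁ + r₂)/2 = 2.452×10¹² m.
At r₁: circular v_c1 = √(μ/r₁) = 41500 m/s; transfer-perihelion v_p = √[μ(2/r₁ − 1/a_t)] = 58220 m/s.
At r₂: circular v_c2 = √(μ/r₂) = 5243 m/s; transfer-aphelion v_a = √[μ(2/r₂ − 1/a_t)] = 929.4 m/s.
Δv₂ = v_c2 − v_a = 4313 m/s.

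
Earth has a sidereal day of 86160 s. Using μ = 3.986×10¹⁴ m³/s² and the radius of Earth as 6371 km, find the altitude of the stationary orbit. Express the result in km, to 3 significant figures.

A synchronous orbit has period T, so by Kepler's third law a = (μT²/4π²)^(1/3).
μT²/4π² = 3.986×10¹⁴ × (8.616×10⁴)² / 39.48 = 7.495×10²² m³.
a = 4.216×10⁷ m = 42163 km.
Altitude h = a − R = 42163 − 6371 = 35792 km.

h_sync ≈ 35800 km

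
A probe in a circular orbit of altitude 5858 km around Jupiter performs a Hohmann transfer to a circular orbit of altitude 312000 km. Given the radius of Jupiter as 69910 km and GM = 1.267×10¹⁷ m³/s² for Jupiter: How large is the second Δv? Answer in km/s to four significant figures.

r₁ = 69910 + 5858 = 75768 km = 7.5768×10⁷ m.
r₂ = 69910 + 312000 = 381910 km = 3.8191×10⁸ m.
Transfer ellipse a_t = (r₁ + r₂)/2 = 2.288×10⁸ m.
At r₁: circular v_c1 = √(μ/r₁) = 40890 m/s; transfer-perijove v_p = √[μ(2/r₁ − 1/a_t)] = 52830 m/s.
At r₂: circular v_c2 = √(μ/r₂) = 18210 m/s; transfer-apojove v_a = √[μ(2/r₂ − 1/a_t)] = 10480 m/s.
Δv₂ = v_c2 − v_a = 7734 m/s.
= 7.734 km/s.

Δv ≈ 7.734 km/s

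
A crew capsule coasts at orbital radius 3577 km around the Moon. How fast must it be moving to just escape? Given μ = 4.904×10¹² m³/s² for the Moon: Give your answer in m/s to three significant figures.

r = 3577 km = 3.577×10⁶ m.
Escape speed v_esc = √(2μ/r) = √(2 × 4.904×10¹² / 3.577×10⁶) = √(2.742×10⁶) = 1656 m/s.

v_esc ≈ 1660 m/s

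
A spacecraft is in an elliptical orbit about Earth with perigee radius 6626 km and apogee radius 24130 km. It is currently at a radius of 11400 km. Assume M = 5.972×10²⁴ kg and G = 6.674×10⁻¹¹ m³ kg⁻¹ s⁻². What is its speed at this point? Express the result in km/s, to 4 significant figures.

v ≈ 6.634 km/s

μ = GM = 6.674×10⁻¹¹ × 5.972×10²⁴ = 3.986×10¹⁴ m³/s².
Semi-major axis a = (r_p + r_a)/2 = 15378 km = 1.538×10⁷ m.
Vis-viva: v² = μ(2/r − 1/a) = 3.986×10¹⁴ × (1.754×10⁻⁷ − 6.503×10⁻⁸) = 4.401×10⁷ m²/s².
v = 6634 m/s = 6.634 km/s.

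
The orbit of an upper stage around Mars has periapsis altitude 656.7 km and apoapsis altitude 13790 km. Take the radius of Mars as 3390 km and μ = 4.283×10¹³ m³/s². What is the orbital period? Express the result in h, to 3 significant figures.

r_p = 3390 + 656.7 = 4046.7 km = 4.0467×10⁶ m.
r_a = 3390 + 13790 = 17180 km = 1.7180×10⁷ m.
Semi-major axis a = (r_p + r_a)/2 = (4046.7 + 17180)/2 = 10613 km = 1.061×10⁷ m.
By Kepler's third law T = 2π√(a³/μ) = 2π × 5.283×10³ = 3.320×10⁴ s.
= 9.221 h.

T ≈ 9.22 h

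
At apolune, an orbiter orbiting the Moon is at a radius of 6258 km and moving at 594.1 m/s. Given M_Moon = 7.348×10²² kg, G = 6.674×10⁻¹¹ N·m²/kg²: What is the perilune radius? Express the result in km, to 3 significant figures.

μ = GM = 6.674×10⁻¹¹ × 7.348×10²² = 4.904×10¹² m³/s².
r_a = 6.258×10⁶ m.
Specific energy ε = v²/2 − μ/r = -6.072×10⁵ J/kg, so a = −μ/(2ε) = 4.038×10⁶ m.
The apsides satisfy r_p + r_a = 2a, so the perilune radius is 2a − r_a = 1.819×10⁶ m = 1818.9 km.

perilune radius ≈ 1820 km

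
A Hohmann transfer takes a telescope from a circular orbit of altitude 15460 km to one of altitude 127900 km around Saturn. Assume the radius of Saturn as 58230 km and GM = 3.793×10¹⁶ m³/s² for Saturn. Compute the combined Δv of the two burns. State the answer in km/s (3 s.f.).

r₁ = 58230 + 15460 = 73690 km = 7.3690×10⁷ m.
r₂ = 58230 + 127900 = 186130 km = 1.8613×10⁸ m.
Transfer ellipse a_t = (r₁ + r₂)/2 = 1.299×10⁸ m.
At r₁: circular v_c1 = √(μ/r₁) = 22690 m/s; transfer-perikrone v_p = √[μ(2/r₁ − 1/a_t)] = 27160 m/s.
Δv₁ = v_p − v_c1 = 4469 m/s.
At r₂: circular v_c2 = √(μ/r₂) = 14280 m/s; transfer-apokrone v_a = √[μ(2/r₂ − 1/a_t)] = 10750 m/s.
Δv₂ = v_c2 − v_a = 3524 m/s.
Total Δv = Δv₁ + Δv₂ = 7993 m/s = 7.993 km/s.

Δv_total ≈ 7.99 km/s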